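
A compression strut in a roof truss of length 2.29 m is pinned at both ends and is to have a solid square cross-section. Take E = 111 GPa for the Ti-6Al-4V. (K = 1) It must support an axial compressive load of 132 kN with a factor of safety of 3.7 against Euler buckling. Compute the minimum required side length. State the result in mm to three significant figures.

a ≈ 72.8 mm

Required P_cr = n·P = 3.7 × 132 = 488.4 kN
L_e = K·L = 1 × 2.29 = 2.290 m
Required I = P_cr·L_e²/(π²E) = 4.884×10^5 × 2.290² / (π² × 1.11×10^11) = 2.338×10^-6 m⁴
I_req = 2.338×10^6 mm⁴
Solid square: I = a⁴/12  ⇒  a = (12I)^(1/4) = (12×2.338×10^6)^(1/4) = 72.8 mm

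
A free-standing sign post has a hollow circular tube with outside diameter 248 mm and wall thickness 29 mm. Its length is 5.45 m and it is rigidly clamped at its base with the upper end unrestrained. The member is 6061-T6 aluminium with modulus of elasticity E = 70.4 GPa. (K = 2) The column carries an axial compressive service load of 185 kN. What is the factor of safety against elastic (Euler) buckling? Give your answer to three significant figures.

Inner diameter d_i = 248 − 2×29 = 190.0 mm
I = π(d_o⁴ − d_i⁴)/64 = π(248⁴ − 190.0⁴)/64 = 1.217×10^8 mm⁴
I = 1.217×10^8 mm⁴ = 1.217×10^-4 m⁴
Effective length L_e = K·L = 2 × 5.45 = 10.90 m
P_cr = π²EI / L_e² = π² × 70.4×10⁹ × 1.217×10^-4 / 10.90² = 7.118×10^5 N
Factor of safety n = P_cr / P = 711.80 / 185 = 3.85

n ≈ 3.85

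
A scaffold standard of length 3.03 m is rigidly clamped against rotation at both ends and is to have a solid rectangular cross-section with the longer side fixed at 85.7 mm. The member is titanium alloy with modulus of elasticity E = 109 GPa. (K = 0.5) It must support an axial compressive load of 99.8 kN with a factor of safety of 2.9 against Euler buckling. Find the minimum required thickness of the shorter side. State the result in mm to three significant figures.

Required P_cr = n·P = 2.9 × 99.8 = 289.4 kN
L_e = K·L = 0.5 × 3.03 = 1.515 m
Required I = P_cr·L_e²/(π²E) = 2.894×10^5 × 1.515² / (π² × 1.09×10^11) = 6.175×10^-7 m⁴
I_req = 6.175×10^5 mm⁴
Rectangle, weak axis: I_min = h·b³/12 with h = 85.7 mm fixed  ⇒  b = (12I/h)^(1/3) = 44.2 mm

b ≈ 44.2 mm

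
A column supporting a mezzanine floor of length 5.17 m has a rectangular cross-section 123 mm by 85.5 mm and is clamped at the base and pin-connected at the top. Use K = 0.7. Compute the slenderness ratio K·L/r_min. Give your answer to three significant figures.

λ ≈ 147

For a rectangle r_min = b/√12 = 85.5/√12 = 24.68 mm
L_e = K·L = 0.7 × 5.17 m = 3.619 m = 3619.0 mm
λ = L_e / r_min = 3619.0 / 24.68 = 147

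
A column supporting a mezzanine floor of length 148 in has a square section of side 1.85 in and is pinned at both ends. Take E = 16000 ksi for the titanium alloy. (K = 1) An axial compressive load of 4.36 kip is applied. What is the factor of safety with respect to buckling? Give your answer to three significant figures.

I = a⁴/12 = 1.85⁴/12 = 0.9761 in⁴
Effective length L_e = K·L = 1 × 148 = 148.0 in
P_cr = π²EI / L_e² = π² × 16000×10³ × 0.9761 / 148.0² = 7.037×10^3 lb
Factor of safety n = P_cr / P = 7.0372 / 4.36 = 1.61

n ≈ 1.61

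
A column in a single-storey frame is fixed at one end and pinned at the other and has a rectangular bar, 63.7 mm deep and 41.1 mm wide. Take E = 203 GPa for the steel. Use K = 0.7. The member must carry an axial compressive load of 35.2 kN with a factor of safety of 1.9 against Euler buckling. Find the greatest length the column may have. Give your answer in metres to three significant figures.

Buckling occurs about the weak axis: I_min = h·b³/12 with b = 41.1 mm (the shorter side).
I_min = 63.7×41.1³/12 = 3.685×10^5 mm⁴
I = 3.685×10^-7 m⁴
Required critical load P_cr = n·P = 1.9 × 35.2 = 66.88 kN = 6.688×10^4 N
From P_cr = π²EI/(K·L)²:  L = (1/K)·√(π²EI/P_cr) = (1/0.7)·√(π²×2.03×10^11×3.685×10^-7/6.688×10^4)
L = 4.75 m

L_max ≈ 4.75 m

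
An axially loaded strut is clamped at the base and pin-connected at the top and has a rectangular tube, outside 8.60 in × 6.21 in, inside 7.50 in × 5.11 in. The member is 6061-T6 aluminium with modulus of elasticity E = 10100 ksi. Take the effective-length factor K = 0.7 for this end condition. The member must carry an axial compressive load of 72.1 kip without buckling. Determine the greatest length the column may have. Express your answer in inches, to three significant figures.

Weak-axis I_min = (h_o·b_o³ − h_i·b_i³)/12 with b_o = 6.21, b_i = 5.110 in (shorter outer/inner sides).
I_min = (8.60×6.21³ − 7.500×5.110³)/12 = 88.23 in⁴
At the buckling limit P_cr = P = 7.210×10^4 lb
From P_cr = π²EI/(K·L)²:  L = (1/K)·√(π²EI/P_cr) = (1/0.7)·√(π²×1.01×10^7×88.23/7.210×10^4)
L = 499 in

L_max ≈ 499 in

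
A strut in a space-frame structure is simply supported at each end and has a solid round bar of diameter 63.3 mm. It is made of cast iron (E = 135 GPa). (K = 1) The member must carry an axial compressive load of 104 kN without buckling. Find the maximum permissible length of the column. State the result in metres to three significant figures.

L_max ≈ 3.18 m

I = πd⁴/64 = π×63.3⁴/64 = 7.881×10^5 mm⁴
I = 7.881×10^-7 m⁴
At the buckling limit P_cr = P = 1.040×10^5 N
From P_cr = π²EI/(K·L)²:  L = (1/K)·√(π²EI/P_cr) = (1/1)·√(π²×1.35×10^11×7.881×10^-7/1.040×10^5)
L = 3.18 m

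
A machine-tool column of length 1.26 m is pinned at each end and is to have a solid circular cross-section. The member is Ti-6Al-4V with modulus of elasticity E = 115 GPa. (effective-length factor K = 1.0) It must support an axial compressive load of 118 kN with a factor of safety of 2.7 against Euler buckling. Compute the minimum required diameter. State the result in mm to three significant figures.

d ≈ 54.9 mm

Required P_cr = n·P = 2.7 × 118 = 318.6 kN
L_e = K·L = 1 × 1.26 = 1.260 m
Required I = P_cr·L_e²/(π²E) = 3.186×10^5 × 1.260² / (π² × 1.15×10^11) = 4.456×10^-7 m⁴
I_req = 4.456×10^5 mm⁴
Solid circle: I = πd⁴/64  ⇒  d = (64I/π)^(1/4) = (64×4.456×10^5/π)^(1/4) = 54.9 mm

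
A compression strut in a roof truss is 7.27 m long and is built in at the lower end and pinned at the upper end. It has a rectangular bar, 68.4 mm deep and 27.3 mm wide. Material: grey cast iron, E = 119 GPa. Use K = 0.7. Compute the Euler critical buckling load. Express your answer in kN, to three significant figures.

P_cr ≈ 5.26 kN

Buckling occurs about the weak axis: I_min = h·b³/12 with b = 27.3 mm (the shorter side).
I_min = 68.4×27.3³/12 = 1.160×10^5 mm⁴
I = 1.160×10^5 mm⁴ = 1.160×10^-7 m⁴
Effective length L_e = K·L = 0.7 × 7.27 = 5.089 m
P_cr = π²EI / L_e² = π² × 119×10⁹ × 1.160×10^-7 / 5.089² = 5.260×10^3 N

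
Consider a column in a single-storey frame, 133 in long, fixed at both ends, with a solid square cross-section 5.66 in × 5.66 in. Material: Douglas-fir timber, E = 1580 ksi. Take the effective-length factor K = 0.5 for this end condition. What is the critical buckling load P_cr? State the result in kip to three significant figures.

P_cr ≈ 302 kip

I = a⁴/12 = 5.66⁴/12 = 85.52 in⁴
Effective length L_e = K·L = 0.5 × 133 = 66.50 in
P_cr = π²EI / L_e² = π² × 1580×10³ × 85.52 / 66.50² = 3.016×10^5 lb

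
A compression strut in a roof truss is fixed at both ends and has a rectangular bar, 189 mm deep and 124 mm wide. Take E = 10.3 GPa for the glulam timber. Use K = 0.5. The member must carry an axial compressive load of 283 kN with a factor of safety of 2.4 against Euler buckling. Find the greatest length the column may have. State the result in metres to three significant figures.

Buckling occurs about the weak axis: I_min = h·b³/12 with b = 124 mm (the shorter side).
I_min = 189×124³/12 = 3.003×10^7 mm⁴
I = 3.003×10^-5 m⁴
Required critical load P_cr = n·P = 2.4 × 283 = 679.2 kN = 6.792×10^5 N
From P_cr = π²EI/(K·L)²:  L = (1/K)·√(π²EI/P_cr) = (1/0.5)·√(π²×1.03×10^10×3.003×10^-5/6.792×10^5)
L = 4.24 m

L_max ≈ 4.24 m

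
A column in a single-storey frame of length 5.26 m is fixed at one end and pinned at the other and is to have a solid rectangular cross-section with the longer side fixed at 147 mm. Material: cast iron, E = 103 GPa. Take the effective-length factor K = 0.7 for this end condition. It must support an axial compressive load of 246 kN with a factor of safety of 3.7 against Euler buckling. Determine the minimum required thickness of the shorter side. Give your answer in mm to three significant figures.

Required P_cr = n·P = 3.7 × 246 = 910.2 kN
L_e = K·L = 0.7 × 5.26 = 3.682 m
Required I = P_cr·L_e²/(π²E) = 9.102×10^5 × 3.682² / (π² × 1.03×10^11) = 1.214×10^-5 m⁴
I_req = 1.214×10^7 mm⁴
Rectangle, weak axis: I_min = h·b³/12 with h = 147 mm fixed  ⇒  b = (12I/h)^(1/3) = 99.7 mm

b ≈ 99.7 mm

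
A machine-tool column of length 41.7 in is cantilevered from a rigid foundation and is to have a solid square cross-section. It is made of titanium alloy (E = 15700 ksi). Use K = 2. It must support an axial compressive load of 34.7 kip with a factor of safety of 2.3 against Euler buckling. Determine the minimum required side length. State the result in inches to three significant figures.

Required P_cr = n·P = 2.3 × 34.7 = 79.81 kip
L_e = K·L = 2 × 41.7 = 83.40 in
Required I = P_cr·L_e²/(π²E) = 7.981×10^4 × 83.40² / (π² × 1.57×10^7) = 3.583 in⁴
Solid square: I = a⁴/12  ⇒  a = (12I)^(1/4) = (12×3.583)^(1/4) = 2.56 in

a ≈ 2.56 in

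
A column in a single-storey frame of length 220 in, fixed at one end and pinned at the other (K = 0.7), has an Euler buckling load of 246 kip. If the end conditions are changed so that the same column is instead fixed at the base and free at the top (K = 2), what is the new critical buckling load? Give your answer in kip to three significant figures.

P_cr ≈ 30.1 kip

P_cr ∝ 1/K², so P_cr,new = P_cr,old × (K_old/K_new)² = 246 × (0.7/2)²
= 246 × 0.1225 = 30.1 kip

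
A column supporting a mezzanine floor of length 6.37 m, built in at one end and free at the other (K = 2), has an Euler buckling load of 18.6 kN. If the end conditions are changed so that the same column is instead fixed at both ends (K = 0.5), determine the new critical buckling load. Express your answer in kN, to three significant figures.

P_cr ≈ 298 kN

P_cr ∝ 1/K², so P_cr,new = P_cr,old × (K_old/K_new)² = 18.6 × (2/0.5)²
= 18.6 × 16.00 = 298 kN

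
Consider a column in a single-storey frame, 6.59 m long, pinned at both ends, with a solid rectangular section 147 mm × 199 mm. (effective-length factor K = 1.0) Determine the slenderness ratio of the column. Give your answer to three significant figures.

λ ≈ 155

For a rectangle r_min = b/√12 = 147/√12 = 42.44 mm
L_e = K·L = 1 × 6.59 m = 6.590 m = 6590.0 mm
λ = L_e / r_min = 6590.0 / 42.44 = 155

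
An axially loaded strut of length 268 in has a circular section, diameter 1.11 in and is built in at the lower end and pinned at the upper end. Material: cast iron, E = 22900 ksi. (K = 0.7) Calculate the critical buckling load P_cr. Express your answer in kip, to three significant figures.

P_cr ≈ 0.479 kip

I = πd⁴/64 = π×1.11⁴/64 = 7.452×10^-2 in⁴
Effective length L_e = K·L = 0.7 × 268 = 187.6 in
P_cr = π²EI / L_e² = π² × 22900×10³ × 7.452×10^-2 / 187.6² = 478.6 lb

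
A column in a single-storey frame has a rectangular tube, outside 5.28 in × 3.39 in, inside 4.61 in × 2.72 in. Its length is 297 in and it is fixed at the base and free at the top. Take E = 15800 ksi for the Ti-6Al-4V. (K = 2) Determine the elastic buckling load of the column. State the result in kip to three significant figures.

Weak-axis I_min = (h_o·b_o³ − h_i·b_i³)/12 with b_o = 3.39, b_i = 2.720 in (shorter outer/inner sides).
I_min = (5.28×3.39³ − 4.610×2.720³)/12 = 9.411 in⁴
Effective length L_e = K·L = 2 × 297 = 594.0 in
P_cr = π²EI / L_e² = π² × 15800×10³ × 9.411 / 594.0² = 4.159×10^3 lb

P_cr ≈ 4.16 kip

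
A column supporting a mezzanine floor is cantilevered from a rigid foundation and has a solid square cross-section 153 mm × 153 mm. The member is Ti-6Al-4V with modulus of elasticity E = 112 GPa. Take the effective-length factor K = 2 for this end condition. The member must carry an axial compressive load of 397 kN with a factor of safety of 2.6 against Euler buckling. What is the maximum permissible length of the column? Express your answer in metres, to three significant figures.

L_max ≈ 3.50 m

I = a⁴/12 = 153⁴/12 = 4.567×10^7 mm⁴
I = 4.567×10^-5 m⁴
Required critical load P_cr = n·P = 2.6 × 397 = 1032 kN = 1.032×10^6 N
From P_cr = π²EI/(K·L)²:  L = (1/K)·√(π²EI/P_cr) = (1/2)·√(π²×1.12×10^11×4.567×10^-5/1.032×10^6)
L = 3.50 m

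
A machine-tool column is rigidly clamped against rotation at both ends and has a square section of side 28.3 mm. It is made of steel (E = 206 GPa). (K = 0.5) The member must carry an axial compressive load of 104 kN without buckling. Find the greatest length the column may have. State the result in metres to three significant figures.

L_max ≈ 2.04 m

I = a⁴/12 = 28.3⁴/12 = 5.345×10^4 mm⁴
I = 5.345×10^-8 m⁴
At the buckling limit P_cr = P = 1.040×10^5 N
From P_cr = π²EI/(K·L)²:  L = (1/K)·√(π²EI/P_cr) = (1/0.5)·√(π²×2.06×10^11×5.345×10^-8/1.040×10^5)
L = 2.04 m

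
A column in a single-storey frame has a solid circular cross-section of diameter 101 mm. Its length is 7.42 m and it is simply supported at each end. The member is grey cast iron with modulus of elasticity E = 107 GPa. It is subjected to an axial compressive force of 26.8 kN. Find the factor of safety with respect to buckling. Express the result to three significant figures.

n ≈ 3.66

I = πd⁴/64 = π×101⁴/64 = 5.108×10^6 mm⁴
I = 5.108×10^6 mm⁴ = 5.108×10^-6 m⁴
Effective length L_e = K·L = 1 × 7.42 = 7.420 m
P_cr = π²EI / L_e² = π² × 107×10⁹ × 5.108×10^-6 / 7.420² = 9.798×10^4 N
Factor of safety n = P_cr / P = 97.979 / 26.8 = 3.66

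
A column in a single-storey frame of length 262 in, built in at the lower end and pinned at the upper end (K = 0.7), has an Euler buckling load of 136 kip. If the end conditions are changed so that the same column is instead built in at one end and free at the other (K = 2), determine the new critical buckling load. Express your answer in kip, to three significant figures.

P_cr ≈ 16.7 kip

P_cr ∝ 1/K², so P_cr,new = P_cr,old × (K_old/K_new)² = 136 × (0.7/2)²
= 136 × 0.1225 = 16.7 kip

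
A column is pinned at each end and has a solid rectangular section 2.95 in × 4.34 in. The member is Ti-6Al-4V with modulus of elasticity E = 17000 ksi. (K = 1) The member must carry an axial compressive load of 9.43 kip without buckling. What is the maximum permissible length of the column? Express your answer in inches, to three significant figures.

L_max ≈ 406 in

Buckling occurs about the weak axis: I_min = h·b³/12 with b = 2.95 in (the shorter side).
I_min = 4.34×2.95³/12 = 9.285 in⁴
At the buckling limit P_cr = P = 9.430×10^3 lb
From P_cr = π²EI/(K·L)²:  L = (1/K)·√(π²EI/P_cr) = (1/1)·√(π²×1.70×10^7×9.285/9.430×10^3)
L = 406 in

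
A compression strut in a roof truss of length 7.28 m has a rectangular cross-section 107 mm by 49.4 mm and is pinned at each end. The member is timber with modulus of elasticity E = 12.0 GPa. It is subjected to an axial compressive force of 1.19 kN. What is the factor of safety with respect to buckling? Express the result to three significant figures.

Buckling occurs about the weak axis: I_min = h·b³/12 with b = 49.4 mm (the shorter side).
I_min = 107×49.4³/12 = 1.075×10^6 mm⁴
I = 1.075×10^6 mm⁴ = 1.075×10^-6 m⁴
Effective length L_e = K·L = 1 × 7.28 = 7.280 m
P_cr = π²EI / L_e² = π² × 12.0×10⁹ × 1.075×10^-6 / 7.280² = 2.402×10^3 N
Factor of safety n = P_cr / P = 2.4022 / 1.19 = 2.02

n ≈ 2.02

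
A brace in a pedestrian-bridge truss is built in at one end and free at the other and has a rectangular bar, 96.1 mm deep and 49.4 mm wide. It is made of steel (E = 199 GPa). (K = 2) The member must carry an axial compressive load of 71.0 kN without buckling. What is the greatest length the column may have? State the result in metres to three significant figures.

L_max ≈ 2.58 m

Buckling occurs about the weak axis: I_min = h·b³/12 with b = 49.4 mm (the shorter side).
I_min = 96.1×49.4³/12 = 9.654×10^5 mm⁴
I = 9.654×10^-7 m⁴
At the buckling limit P_cr = P = 7.100×10^4 N
From P_cr = π²EI/(K·L)²:  L = (1/K)·√(π²EI/P_cr) = (1/2)·√(π²×1.99×10^11×9.654×10^-7/7.100×10^4)
L = 2.58 m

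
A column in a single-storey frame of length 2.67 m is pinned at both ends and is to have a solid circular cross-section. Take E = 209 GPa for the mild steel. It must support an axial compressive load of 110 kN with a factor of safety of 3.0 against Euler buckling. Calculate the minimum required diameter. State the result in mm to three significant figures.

Required P_cr = n·P = 3.0 × 110 = 330.0 kN
L_e = K·L = 1 × 2.67 = 2.670 m
Required I = P_cr·L_e²/(π²E) = 3.300×10^5 × 2.670² / (π² × 2.09×10^11) = 1.140×10^-6 m⁴
I_req = 1.140×10^6 mm⁴
Solid circle: I = πd⁴/64  ⇒  d = (64I/π)^(1/4) = (64×1.140×10^6/π)^(1/4) = 69.4 mm

d ≈ 69.4 mm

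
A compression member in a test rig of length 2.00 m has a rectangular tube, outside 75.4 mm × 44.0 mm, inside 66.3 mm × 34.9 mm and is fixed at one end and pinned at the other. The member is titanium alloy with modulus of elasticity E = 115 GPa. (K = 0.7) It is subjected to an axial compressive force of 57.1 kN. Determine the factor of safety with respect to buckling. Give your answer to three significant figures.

n ≈ 3.05

Weak-axis I_min = (h_o·b_o³ − h_i·b_i³)/12 with b_o = 44.0, b_i = 34.90 mm (shorter outer/inner sides).
I_min = (75.4×44.0³ − 66.30×34.90³)/12 = 3.004×10^5 mm⁴
I = 3.004×10^5 mm⁴ = 3.004×10^-7 m⁴
Effective length L_e = K·L = 0.7 × 2.00 = 1.400 m
P_cr = π²EI / L_e² = π² × 115×10⁹ × 3.004×10^-7 / 1.400² = 1.739×10^5 N
Factor of safety n = P_cr / P = 173.95 / 57.1 = 3.05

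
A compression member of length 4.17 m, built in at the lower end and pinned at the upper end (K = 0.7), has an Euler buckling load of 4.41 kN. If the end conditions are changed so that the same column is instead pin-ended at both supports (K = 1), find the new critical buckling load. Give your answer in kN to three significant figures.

P_cr ∝ 1/K², so P_cr,new = P_cr,old × (K_old/K_new)² = 4.41 × (0.7/1)²
= 4.41 × 0.4900 = 2.16 kN

P_cr ≈ 2.16 kN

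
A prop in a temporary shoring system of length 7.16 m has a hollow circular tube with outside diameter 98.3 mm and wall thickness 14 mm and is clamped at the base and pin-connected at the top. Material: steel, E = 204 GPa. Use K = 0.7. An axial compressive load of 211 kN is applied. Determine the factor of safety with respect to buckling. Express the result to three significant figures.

Inner diameter d_i = 98.3 − 2×14 = 70.30 mm
I = π(d_o⁴ − d_i⁴)/64 = π(98.3⁴ − 70.30⁴)/64 = 3.384×10^6 mm⁴
I = 3.384×10^6 mm⁴ = 3.384×10^-6 m⁴
Effective length L_e = K·L = 0.7 × 7.16 = 5.012 m
P_cr = π²EI / L_e² = π² × 204×10⁹ × 3.384×10^-6 / 5.012² = 2.713×10^5 N
Factor of safety n = P_cr / P = 271.27 / 211 = 1.29

n ≈ 1.29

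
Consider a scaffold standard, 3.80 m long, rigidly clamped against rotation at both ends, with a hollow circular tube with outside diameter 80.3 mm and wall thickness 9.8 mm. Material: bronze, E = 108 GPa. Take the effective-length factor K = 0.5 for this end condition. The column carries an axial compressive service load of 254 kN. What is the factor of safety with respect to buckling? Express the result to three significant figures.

n ≈ 1.60

Inner diameter d_i = 80.3 − 2×9.8 = 60.70 mm
I = π(d_o⁴ − d_i⁴)/64 = π(80.3⁴ − 60.70⁴)/64 = 1.375×10^6 mm⁴
I = 1.375×10^6 mm⁴ = 1.375×10^-6 m⁴
Effective length L_e = K·L = 0.5 × 3.80 = 1.900 m
P_cr = π²EI / L_e² = π² × 108×10⁹ × 1.375×10^-6 / 1.900² = 4.059×10^5 N
Factor of safety n = P_cr / P = 405.86 / 254 = 1.60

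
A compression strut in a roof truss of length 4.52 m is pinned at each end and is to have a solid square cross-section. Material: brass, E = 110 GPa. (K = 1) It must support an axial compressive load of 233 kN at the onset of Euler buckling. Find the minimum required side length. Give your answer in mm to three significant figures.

a ≈ 85.2 mm

L_e = K·L = 1 × 4.52 = 4.520 m
Required I = P_cr·L_e²/(π²E) = 2.330×10^5 × 4.520² / (π² × 1.10×10^11) = 4.385×10^-6 m⁴
I_req = 4.385×10^6 mm⁴
Solid square: I = a⁴/12  ⇒  a = (12I)^(1/4) = (12×4.385×10^6)^(1/4) = 85.2 mm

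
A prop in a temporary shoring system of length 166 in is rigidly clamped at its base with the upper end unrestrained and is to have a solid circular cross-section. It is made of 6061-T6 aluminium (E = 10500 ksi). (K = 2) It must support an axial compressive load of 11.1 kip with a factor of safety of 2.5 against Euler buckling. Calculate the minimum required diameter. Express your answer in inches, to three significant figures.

d ≈ 4.95 in

Required P_cr = n·P = 2.5 × 11.1 = 27.75 kip
L_e = K·L = 2 × 166 = 332.0 in
Required I = P_cr·L_e²/(π²E) = 2.775×10^4 × 332.0² / (π² × 1.05×10^7) = 29.52 in⁴
Solid circle: I = πd⁴/64  ⇒  d = (64I/π)^(1/4) = (64×29.52/π)^(1/4) = 4.95 in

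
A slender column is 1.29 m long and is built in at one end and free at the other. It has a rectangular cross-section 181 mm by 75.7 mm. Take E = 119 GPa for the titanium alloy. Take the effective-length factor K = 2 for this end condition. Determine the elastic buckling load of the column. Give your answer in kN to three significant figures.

Buckling occurs about the weak axis: I_min = h·b³/12 with b = 75.7 mm (the shorter side).
I_min = 181×75.7³/12 = 6.543×10^6 mm⁴
I = 6.543×10^6 mm⁴ = 6.543×10^-6 m⁴
Effective length L_e = K·L = 2 × 1.29 = 2.580 m
P_cr = π²EI / L_e² = π² × 119×10⁹ × 6.543×10^-6 / 2.580² = 1.154×10^6 N

P_cr ≈ 1150 kN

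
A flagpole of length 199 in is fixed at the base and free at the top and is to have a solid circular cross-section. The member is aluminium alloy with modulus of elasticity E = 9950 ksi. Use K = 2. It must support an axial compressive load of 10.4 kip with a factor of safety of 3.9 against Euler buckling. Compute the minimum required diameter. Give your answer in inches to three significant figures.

d ≈ 6.04 in

Required P_cr = n·P = 3.9 × 10.4 = 40.56 kip
L_e = K·L = 2 × 199 = 398.0 in
Required I = P_cr·L_e²/(π²E) = 4.056×10^4 × 398.0² / (π² × 9.95×10^6) = 65.42 in⁴
Solid circle: I = πd⁴/64  ⇒  d = (64I/π)^(1/4) = (64×65.42/π)^(1/4) = 6.04 in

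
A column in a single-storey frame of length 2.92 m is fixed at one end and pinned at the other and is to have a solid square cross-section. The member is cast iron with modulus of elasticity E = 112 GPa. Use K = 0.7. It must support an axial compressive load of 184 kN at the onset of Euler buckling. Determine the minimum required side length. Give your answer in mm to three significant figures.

L_e = K·L = 0.7 × 2.92 = 2.044 m
Required I = P_cr·L_e²/(π²E) = 1.840×10^5 × 2.044² / (π² × 1.12×10^11) = 6.954×10^-7 m⁴
I_req = 6.954×10^5 mm⁴
Solid square: I = a⁴/12  ⇒  a = (12I)^(1/4) = (12×6.954×10^5)^(1/4) = 53.7 mm

a ≈ 53.7 mm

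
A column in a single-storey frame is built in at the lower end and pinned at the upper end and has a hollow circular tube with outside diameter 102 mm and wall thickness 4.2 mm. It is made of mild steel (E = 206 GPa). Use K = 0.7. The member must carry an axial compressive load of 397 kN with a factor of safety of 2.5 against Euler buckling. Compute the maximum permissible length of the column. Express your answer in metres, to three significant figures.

L_max ≈ 2.54 m

Inner diameter d_i = 102 − 2×4.2 = 93.60 mm
I = π(d_o⁴ − d_i⁴)/64 = π(102⁴ − 93.60⁴)/64 = 1.546×10^6 mm⁴
I = 1.546×10^-6 m⁴
Required critical load P_cr = n·P = 2.5 × 397 = 992.5 kN = 9.925×10^5 N
From P_cr = π²EI/(K·L)²:  L = (1/K)·√(π²EI/P_cr) = (1/0.7)·√(π²×2.06×10^11×1.546×10^-6/9.925×10^5)
L = 2.54 m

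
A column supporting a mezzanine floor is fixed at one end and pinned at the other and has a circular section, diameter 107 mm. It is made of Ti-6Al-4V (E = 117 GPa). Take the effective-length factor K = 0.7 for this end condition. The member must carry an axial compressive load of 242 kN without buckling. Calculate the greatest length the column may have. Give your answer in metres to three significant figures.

I = πd⁴/64 = π×107⁴/64 = 6.434×10^6 mm⁴
I = 6.434×10^-6 m⁴
At the buckling limit P_cr = P = 2.420×10^5 N
From P_cr = π²EI/(K·L)²:  L = (1/K)·√(π²EI/P_cr) = (1/0.7)·√(π²×1.17×10^11×6.434×10^-6/2.420×10^5)
L = 7.92 m

L_max ≈ 7.92 m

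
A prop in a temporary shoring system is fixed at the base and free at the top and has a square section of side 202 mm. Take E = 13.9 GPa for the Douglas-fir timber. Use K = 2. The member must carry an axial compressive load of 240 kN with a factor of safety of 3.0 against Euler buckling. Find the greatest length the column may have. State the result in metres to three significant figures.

I = a⁴/12 = 202⁴/12 = 1.387×10^8 mm⁴
I = 1.387×10^-4 m⁴
Required critical load P_cr = n·P = 3.0 × 240 = 720.0 kN = 7.200×10^5 N
From P_cr = π²EI/(K·L)²:  L = (1/K)·√(π²EI/P_cr) = (1/2)·√(π²×1.39×10^10×1.387×10^-4/7.200×10^5)
L = 2.57 m

L_max ≈ 2.57 m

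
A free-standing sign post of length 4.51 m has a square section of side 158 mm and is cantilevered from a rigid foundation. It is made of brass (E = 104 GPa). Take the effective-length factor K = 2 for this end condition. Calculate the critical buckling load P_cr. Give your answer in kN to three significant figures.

P_cr ≈ 655 kN

I = a⁴/12 = 158⁴/12 = 5.193×10^7 mm⁴
I = 5.193×10^7 mm⁴ = 5.193×10^-5 m⁴
Effective length L_e = K·L = 2 × 4.51 = 9.020 m
P_cr = π²EI / L_e² = π² × 104×10⁹ × 5.193×10^-5 / 9.020² = 6.552×10^5 N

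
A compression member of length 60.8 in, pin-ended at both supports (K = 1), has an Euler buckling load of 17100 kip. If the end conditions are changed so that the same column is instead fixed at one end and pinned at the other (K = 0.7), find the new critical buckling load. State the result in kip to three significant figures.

P_cr ∝ 1/K², so P_cr,new = P_cr,old × (K_old/K_new)² = 17100 × (1/0.7)²
= 17100 × 2.041 = 34900 kip

P_cr ≈ 34900 kip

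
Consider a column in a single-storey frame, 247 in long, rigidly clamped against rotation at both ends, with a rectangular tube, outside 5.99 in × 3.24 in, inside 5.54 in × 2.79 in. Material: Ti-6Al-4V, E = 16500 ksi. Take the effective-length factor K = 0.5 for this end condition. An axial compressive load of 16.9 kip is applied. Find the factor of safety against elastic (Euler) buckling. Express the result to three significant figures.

n ≈ 4.39

Weak-axis I_min = (h_o·b_o³ − h_i·b_i³)/12 with b_o = 3.24, b_i = 2.790 in (shorter outer/inner sides).
I_min = (5.99×3.24³ − 5.540×2.790³)/12 = 6.951 in⁴
Effective length L_e = K·L = 0.5 × 247 = 123.5 in
P_cr = π²EI / L_e² = π² × 16500×10³ × 6.951 / 123.5² = 7.422×10^4 lb
Factor of safety n = P_cr / P = 74.221 / 16.9 = 4.39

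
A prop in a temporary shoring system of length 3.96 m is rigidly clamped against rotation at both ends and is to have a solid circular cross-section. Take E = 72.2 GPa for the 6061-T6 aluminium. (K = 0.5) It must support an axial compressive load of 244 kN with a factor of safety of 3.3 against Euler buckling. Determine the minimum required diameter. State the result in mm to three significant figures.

d ≈ 97.5 mm

Required P_cr = n·P = 3.3 × 244 = 805.2 kN
L_e = K·L = 0.5 × 3.96 = 1.980 m
Required I = P_cr·L_e²/(π²E) = 8.052×10^5 × 1.980² / (π² × 7.22×10^10) = 4.430×10^-6 m⁴
I_req = 4.430×10^6 mm⁴
Solid circle: I = πd⁴/64  ⇒  d = (64I/π)^(1/4) = (64×4.430×10^6/π)^(1/4) = 97.5 mm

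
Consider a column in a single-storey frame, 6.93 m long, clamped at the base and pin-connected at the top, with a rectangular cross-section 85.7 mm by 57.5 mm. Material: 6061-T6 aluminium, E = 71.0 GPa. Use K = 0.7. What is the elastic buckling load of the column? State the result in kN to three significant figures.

P_cr ≈ 40.4 kN

Buckling occurs about the weak axis: I_min = h·b³/12 with b = 57.5 mm (the shorter side).
I_min = 85.7×57.5³/12 = 1.358×10^6 mm⁴
I = 1.358×10^6 mm⁴ = 1.358×10^-6 m⁴
Effective length L_e = K·L = 0.7 × 6.93 = 4.851 m
P_cr = π²EI / L_e² = π² × 71.0×10⁹ × 1.358×10^-6 / 4.851² = 4.043×10^4 N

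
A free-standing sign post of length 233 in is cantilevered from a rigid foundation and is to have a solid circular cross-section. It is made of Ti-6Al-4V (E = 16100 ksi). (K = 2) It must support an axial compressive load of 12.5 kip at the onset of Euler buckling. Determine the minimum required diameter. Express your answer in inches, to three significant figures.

L_e = K·L = 2 × 233 = 466.0 in
Required I = P_cr·L_e²/(π²E) = 1.250×10^4 × 466.0² / (π² × 1.61×10^7) = 17.08 in⁴
Solid circle: I = πd⁴/64  ⇒  d = (64I/π)^(1/4) = (64×17.08/π)^(1/4) = 4.32 in

d ≈ 4.32 in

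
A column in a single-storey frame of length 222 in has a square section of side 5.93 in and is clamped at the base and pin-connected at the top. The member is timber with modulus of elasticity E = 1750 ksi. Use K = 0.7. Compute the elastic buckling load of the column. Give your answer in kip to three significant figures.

P_cr ≈ 73.7 kip

I = a⁴/12 = 5.93⁴/12 = 103.0 in⁴
Effective length L_e = K·L = 0.7 × 222 = 155.4 in
P_cr = π²EI / L_e² = π² × 1750×10³ × 103.0 / 155.4² = 7.370×10^4 lb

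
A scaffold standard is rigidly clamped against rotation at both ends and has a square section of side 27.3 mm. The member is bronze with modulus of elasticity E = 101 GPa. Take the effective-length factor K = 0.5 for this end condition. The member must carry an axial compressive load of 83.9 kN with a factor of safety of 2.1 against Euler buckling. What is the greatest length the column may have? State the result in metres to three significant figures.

I = a⁴/12 = 27.3⁴/12 = 4.629×10^4 mm⁴
I = 4.629×10^-8 m⁴
Required critical load P_cr = n·P = 2.1 × 83.9 = 176.2 kN = 1.762×10^5 N
From P_cr = π²EI/(K·L)²:  L = (1/K)·√(π²EI/P_cr) = (1/0.5)·√(π²×1.01×10^11×4.629×10^-8/1.762×10^5)
L = 1.02 m

L_max ≈ 1.02 m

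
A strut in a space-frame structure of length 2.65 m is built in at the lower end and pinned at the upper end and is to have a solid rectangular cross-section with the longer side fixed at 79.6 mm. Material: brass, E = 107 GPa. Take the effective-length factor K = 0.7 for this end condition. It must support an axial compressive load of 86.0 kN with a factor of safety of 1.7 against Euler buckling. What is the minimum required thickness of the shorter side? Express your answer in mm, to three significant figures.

b ≈ 41.6 mm

Required P_cr = n·P = 1.7 × 86.0 = 146.2 kN
L_e = K·L = 0.7 × 2.65 = 1.855 m
Required I = P_cr·L_e²/(π²E) = 1.462×10^5 × 1.855² / (π² × 1.07×10^11) = 4.764×10^-7 m⁴
I_req = 4.764×10^5 mm⁴
Rectangle, weak axis: I_min = h·b³/12 with h = 79.6 mm fixed  ⇒  b = (12I/h)^(1/3) = 41.6 mm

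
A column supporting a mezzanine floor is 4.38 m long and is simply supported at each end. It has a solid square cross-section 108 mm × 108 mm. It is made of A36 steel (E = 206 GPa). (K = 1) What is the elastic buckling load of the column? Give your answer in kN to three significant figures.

P_cr ≈ 1200 kN

I = a⁴/12 = 108⁴/12 = 1.134×10^7 mm⁴
I = 1.134×10^7 mm⁴ = 1.134×10^-5 m⁴
Effective length L_e = K·L = 1 × 4.38 = 4.380 m
P_cr = π²EI / L_e² = π² × 206×10⁹ × 1.134×10^-5 / 4.380² = 1.202×10^6 N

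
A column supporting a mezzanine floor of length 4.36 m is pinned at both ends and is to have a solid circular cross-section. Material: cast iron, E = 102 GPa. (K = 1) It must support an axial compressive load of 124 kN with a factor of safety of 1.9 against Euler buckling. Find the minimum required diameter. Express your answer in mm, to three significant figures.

Required P_cr = n·P = 1.9 × 124 = 235.6 kN
L_e = K·L = 1 × 4.36 = 4.360 m
Required I = P_cr·L_e²/(π²E) = 2.356×10^5 × 4.360² / (π² × 1.02×10^11) = 4.449×10^-6 m⁴
I_req = 4.449×10^6 mm⁴
Solid circle: I = πd⁴/64  ⇒  d = (64I/π)^(1/4) = (64×4.449×10^6/π)^(1/4) = 97.6 mm

d ≈ 97.6 mm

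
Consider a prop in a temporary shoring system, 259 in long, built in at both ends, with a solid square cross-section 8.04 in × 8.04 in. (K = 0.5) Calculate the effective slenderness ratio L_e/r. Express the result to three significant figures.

λ ≈ 55.8

I = a⁴/12 = 8.04⁴/12 = 348.2 in⁴
A = 64.64 in²;  r_min = √(I/A) = √(348.2/64.64) = 2.321 in
L_e = K·L = 0.5 × 259 = 129.5 in
λ = L_e / r_min = 129.50 / 2.321 = 55.8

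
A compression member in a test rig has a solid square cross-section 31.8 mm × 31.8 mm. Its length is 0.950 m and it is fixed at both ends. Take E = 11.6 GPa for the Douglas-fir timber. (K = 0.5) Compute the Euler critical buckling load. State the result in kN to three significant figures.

P_cr ≈ 43.2 kN

I = a⁴/12 = 31.8⁴/12 = 8.522×10^4 mm⁴
I = 8.522×10^4 mm⁴ = 8.522×10^-8 m⁴
Effective length L_e = K·L = 0.5 × 0.950 = 0.4750 m
P_cr = π²EI / L_e² = π² × 11.6×10⁹ × 8.522×10^-8 / 0.4750² = 4.324×10^4 N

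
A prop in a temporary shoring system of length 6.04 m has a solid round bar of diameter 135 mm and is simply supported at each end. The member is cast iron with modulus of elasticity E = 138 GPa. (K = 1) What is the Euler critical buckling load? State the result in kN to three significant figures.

I = πd⁴/64 = π×135⁴/64 = 1.630×10^7 mm⁴
I = 1.630×10^7 mm⁴ = 1.630×10^-5 m⁴
Effective length L_e = K·L = 1 × 6.04 = 6.040 m
P_cr = π²EI / L_e² = π² × 138×10⁹ × 1.630×10^-5 / 6.040² = 6.087×10^5 N

P_cr ≈ 609 kN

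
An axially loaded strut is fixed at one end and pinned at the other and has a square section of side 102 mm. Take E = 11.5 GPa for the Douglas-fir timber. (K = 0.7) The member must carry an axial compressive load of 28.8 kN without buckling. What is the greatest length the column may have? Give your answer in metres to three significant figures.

L_max ≈ 8.52 m

I = a⁴/12 = 102⁴/12 = 9.020×10^6 mm⁴
I = 9.020×10^-6 m⁴
At the buckling limit P_cr = P = 2.880×10^4 N
From P_cr = π²EI/(K·L)²:  L = (1/K)·√(π²EI/P_cr) = (1/0.7)·√(π²×1.15×10^10×9.020×10^-6/2.880×10^4)
L = 8.52 m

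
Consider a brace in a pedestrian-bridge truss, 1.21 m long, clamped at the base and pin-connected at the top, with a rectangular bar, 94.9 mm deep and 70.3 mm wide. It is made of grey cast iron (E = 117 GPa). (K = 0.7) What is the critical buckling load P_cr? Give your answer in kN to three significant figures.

P_cr ≈ 4420 kN

Buckling occurs about the weak axis: I_min = h·b³/12 with b = 70.3 mm (the shorter side).
I_min = 94.9×70.3³/12 = 2.748×10^6 mm⁴
I = 2.748×10^6 mm⁴ = 2.748×10^-6 m⁴
Effective length L_e = K·L = 0.7 × 1.21 = 0.8470 m
P_cr = π²EI / L_e² = π² × 117×10⁹ × 2.748×10^-6 / 0.8470² = 4.423×10^6 N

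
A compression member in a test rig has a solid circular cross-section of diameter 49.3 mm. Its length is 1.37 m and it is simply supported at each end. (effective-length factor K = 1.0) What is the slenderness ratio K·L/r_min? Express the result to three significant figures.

λ ≈ 111

I = πd⁴/64 = π×49.3⁴/64 = 2.900×10^5 mm⁴
A = 1.909×10^3 mm²;  r_min = √(I/A) = √(2.900×10^5/1.909×10^3) = 12.32 mm
L_e = K·L = 1 × 1.37 m = 1.370 m = 1370.0 mm
λ = L_e / r_min = 1370.0 / 12.32 = 111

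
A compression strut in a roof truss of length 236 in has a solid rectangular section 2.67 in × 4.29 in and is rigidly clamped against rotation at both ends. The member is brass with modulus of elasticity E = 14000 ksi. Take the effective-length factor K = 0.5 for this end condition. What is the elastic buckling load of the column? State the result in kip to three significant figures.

Buckling occurs about the weak axis: I_min = h·b³/12 with b = 2.67 in (the shorter side).
I_min = 4.29×2.67³/12 = 6.805 in⁴
Effective length L_e = K·L = 0.5 × 236 = 118.0 in
P_cr = π²EI / L_e² = π² × 14000×10³ × 6.805 / 118.0² = 6.753×10^4 lb

P_cr ≈ 67.5 kip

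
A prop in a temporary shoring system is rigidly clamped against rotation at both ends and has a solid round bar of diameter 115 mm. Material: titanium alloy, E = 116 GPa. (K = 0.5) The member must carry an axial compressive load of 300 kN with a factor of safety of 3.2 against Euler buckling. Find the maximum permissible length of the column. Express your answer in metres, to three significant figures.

L_max ≈ 6.40 m

I = πd⁴/64 = π×115⁴/64 = 8.585×10^6 mm⁴
I = 8.585×10^-6 m⁴
Required critical load P_cr = n·P = 3.2 × 300 = 960.0 kN = 9.600×10^5 N
From P_cr = π²EI/(K·L)²:  L = (1/K)·√(π²EI/P_cr) = (1/0.5)·√(π²×1.16×10^11×8.585×10^-6/9.600×10^5)
L = 6.40 m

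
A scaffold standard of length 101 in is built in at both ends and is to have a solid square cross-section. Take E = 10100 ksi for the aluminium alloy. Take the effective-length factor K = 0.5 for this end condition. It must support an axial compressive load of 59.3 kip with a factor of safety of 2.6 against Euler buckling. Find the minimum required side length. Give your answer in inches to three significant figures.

a ≈ 2.62 in

Required P_cr = n·P = 2.6 × 59.3 = 154.2 kip
L_e = K·L = 0.5 × 101 = 50.50 in
Required I = P_cr·L_e²/(π²E) = 1.542×10^5 × 50.50² / (π² × 1.01×10^7) = 3.944 in⁴
Solid square: I = a⁴/12  ⇒  a = (12I)^(1/4) = (12×3.944)^(1/4) = 2.62 in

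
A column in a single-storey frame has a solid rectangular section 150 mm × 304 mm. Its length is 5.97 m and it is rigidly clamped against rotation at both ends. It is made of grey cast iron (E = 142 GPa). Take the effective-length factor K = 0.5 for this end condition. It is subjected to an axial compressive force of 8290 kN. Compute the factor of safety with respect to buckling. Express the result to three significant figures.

Buckling occurs about the weak axis: I_min = h·b³/12 with b = 150 mm (the shorter side).
I_min = 304×150³/12 = 8.550×10^7 mm⁴
I = 8.550×10^7 mm⁴ = 8.550×10^-5 m⁴
Effective length L_e = K·L = 0.5 × 5.97 = 2.985 m
P_cr = π²EI / L_e² = π² × 142×10⁹ × 8.550×10^-5 / 2.985² = 1.345×10^7 N
Factor of safety n = P_cr / P = 13448 / 8290 = 1.62

n ≈ 1.62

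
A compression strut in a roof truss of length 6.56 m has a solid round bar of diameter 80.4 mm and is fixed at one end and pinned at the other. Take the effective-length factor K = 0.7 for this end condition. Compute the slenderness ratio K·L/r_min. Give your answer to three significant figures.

I = πd⁴/64 = π×80.4⁴/64 = 2.051×10^6 mm⁴
A = 5.077×10^3 mm²;  r_min = √(I/A) = √(2.051×10^6/5.077×10^3) = 20.10 mm
L_e = K·L = 0.7 × 6.56 m = 4.592 m = 4592.0 mm
λ = L_e / r_min = 4592.0 / 20.10 = 228

λ ≈ 228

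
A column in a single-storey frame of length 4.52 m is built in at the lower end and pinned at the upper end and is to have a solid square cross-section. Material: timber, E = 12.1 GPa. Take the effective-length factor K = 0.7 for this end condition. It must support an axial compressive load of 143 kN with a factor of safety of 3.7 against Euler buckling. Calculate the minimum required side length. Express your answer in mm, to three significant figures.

a ≈ 152 mm

Required P_cr = n·P = 3.7 × 143 = 529.1 kN
L_e = K·L = 0.7 × 4.52 = 3.164 m
Required I = P_cr·L_e²/(π²E) = 5.291×10^5 × 3.164² / (π² × 1.21×10^10) = 4.435×10^-5 m⁴
I_req = 4.435×10^7 mm⁴
Solid square: I = a⁴/12  ⇒  a = (12I)^(1/4) = (12×4.435×10^7)^(1/4) = 152 mm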